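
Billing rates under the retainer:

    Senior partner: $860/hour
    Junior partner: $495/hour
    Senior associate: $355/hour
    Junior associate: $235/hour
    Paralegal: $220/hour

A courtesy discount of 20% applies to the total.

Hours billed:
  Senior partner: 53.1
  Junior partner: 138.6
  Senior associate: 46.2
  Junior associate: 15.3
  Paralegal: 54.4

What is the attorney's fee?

$116,990.00

Senior partner: 53.1 × $860 = $45,666.00
Junior partner: 138.6 × $495 = $68,607.00
Senior associate: 46.2 × $355 = $16,401.00
Junior associate: 15.3 × $235 = $3,595.50
Paralegal: 54.4 × $220 = $11,968.00
Subtotal: $146,237.50
Less 20% discount: −$29,247.50
Total: $146,237.50 − $29,247.50 = $116,990.00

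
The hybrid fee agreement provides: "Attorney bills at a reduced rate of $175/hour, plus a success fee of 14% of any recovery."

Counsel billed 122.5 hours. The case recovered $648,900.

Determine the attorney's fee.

$112,283.50

Hourly: 122.5 × $175 = $21,437.50
Success fee: 14% of $648,900 = $90,846.00
Total: $21,437.50 + $90,846.00 = $112,283.50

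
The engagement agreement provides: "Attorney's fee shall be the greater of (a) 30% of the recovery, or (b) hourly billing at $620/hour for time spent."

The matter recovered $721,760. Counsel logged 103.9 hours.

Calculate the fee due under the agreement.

$216,528.00

(a) 30% of $721,760 = $216,528.00
(b) 103.9 × $620 = $64,418.00
The greater is (a): $216,528.00.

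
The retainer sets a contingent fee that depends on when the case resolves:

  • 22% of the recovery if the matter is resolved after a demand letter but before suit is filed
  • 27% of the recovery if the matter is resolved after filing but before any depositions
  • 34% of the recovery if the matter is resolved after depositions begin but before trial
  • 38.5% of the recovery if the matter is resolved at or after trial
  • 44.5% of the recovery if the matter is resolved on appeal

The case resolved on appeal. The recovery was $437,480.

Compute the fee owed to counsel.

The matter resolved on appeal, so the 44.5% rate applies.
$437,480 × 44.5% = $194,678.60

$194,678.60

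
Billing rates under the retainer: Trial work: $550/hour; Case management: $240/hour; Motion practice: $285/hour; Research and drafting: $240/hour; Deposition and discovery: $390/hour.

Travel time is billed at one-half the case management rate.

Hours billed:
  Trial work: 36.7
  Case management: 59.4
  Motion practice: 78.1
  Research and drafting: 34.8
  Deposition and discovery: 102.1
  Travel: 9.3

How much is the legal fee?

$105,986.50

Trial work: 36.7 × $550 = $20,185.00
Case management: 59.4 × $240 = $14,256.00
Motion practice: 78.1 × $285 = $22,258.50
Research and drafting: 34.8 × $240 = $8,352.00
Deposition and discovery: 102.1 × $390 = $39,819.00
Subtotal: $20,185.00 + $14,256.00 + $22,258.50 + $8,352.00 + $39,819.00 = $104,870.50
Travel: 9.3 × ($240 ÷ 2) = 9.3 × $120.00 = $1,116.00
Total: $104,870.50 + $1,116.00 = $105,986.50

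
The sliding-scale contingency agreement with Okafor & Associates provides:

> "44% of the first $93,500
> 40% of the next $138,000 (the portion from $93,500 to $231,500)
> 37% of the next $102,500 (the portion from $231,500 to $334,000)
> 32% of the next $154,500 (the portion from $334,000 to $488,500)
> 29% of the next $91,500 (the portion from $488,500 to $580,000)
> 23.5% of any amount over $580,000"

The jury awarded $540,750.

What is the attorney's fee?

First $93,500 at 44% = $41,140.00
Next $138,000 at 40% = $55,200.00
Next $102,500 at 37% = $37,925.00
Next $154,500 at 32% = $49,440.00
Remaining $52,250 at 29% = $15,152.50
Fee: $41,140.00 + $55,200.00 + $37,925.00 + $49,440.00 + $15,152.50 = $198,857.50

$198,857.50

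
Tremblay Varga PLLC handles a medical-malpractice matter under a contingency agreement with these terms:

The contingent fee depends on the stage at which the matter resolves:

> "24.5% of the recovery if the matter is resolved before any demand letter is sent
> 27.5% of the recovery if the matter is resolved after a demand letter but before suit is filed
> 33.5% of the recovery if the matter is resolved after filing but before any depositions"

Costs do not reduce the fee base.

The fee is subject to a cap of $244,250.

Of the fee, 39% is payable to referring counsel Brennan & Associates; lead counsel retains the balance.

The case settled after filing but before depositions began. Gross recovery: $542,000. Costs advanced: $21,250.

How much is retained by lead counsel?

Fee base is the gross recovery, $542,000; costs are reimbursed separately.
The matter settled after filing but before depositions began, so the 33.5% rate applies.
$542,000 × 33.5% = $181,570.00
$181,570.00 is under the $244,250 cap.
Referral share: 39% of $181,570.00 = $70,812.30; lead counsel retains $181,570.00 − $70,812.30 = $110,757.70.

$110,757.70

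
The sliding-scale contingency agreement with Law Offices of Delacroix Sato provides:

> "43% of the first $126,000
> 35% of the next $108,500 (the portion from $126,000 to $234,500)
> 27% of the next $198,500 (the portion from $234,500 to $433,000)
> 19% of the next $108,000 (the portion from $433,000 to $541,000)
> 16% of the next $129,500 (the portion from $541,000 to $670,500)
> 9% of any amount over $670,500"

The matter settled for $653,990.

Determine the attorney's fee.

First $126,000 at 43% = $54,180.00
Next $108,500 at 35% = $37,975.00
Next $198,500 at 27% = $53,595.00
Next $108,000 at 19% = $20,520.00
Remaining $112,990 at 16% = $18,078.40
Fee: $54,180.00 + $37,975.00 + $53,595.00 + $20,520.00 + $18,078.40 = $184,348.40

$184,348.40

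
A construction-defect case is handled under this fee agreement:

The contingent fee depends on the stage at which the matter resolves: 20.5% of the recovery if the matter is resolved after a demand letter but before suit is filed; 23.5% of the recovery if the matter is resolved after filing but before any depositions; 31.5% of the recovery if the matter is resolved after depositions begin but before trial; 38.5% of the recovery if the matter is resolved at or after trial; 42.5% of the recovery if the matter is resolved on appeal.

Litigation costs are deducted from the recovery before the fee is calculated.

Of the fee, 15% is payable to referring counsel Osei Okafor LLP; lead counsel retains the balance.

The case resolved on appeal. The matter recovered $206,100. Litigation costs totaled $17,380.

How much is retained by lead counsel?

$68,175.10

Fee base (net of costs): $206,100 − $17,380 = $188,720
The matter resolved on appeal, so the 42.5% rate applies.
$188,720 × 42.5% = $80,206.00
Referral share: 15% of $80,206.00 = $12,030.90; lead counsel retains $80,206.00 − $12,030.90 = $68,175.10.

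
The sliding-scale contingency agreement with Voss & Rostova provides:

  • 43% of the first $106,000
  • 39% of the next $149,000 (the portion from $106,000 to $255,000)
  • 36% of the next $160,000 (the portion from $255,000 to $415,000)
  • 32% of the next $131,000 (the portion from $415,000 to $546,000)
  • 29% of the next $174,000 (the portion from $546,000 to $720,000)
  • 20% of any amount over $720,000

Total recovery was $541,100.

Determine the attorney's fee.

First $106,000 at 43% = $45,580.00
Next $149,000 at 39% = $58,110.00
Next $160,000 at 36% = $57,600.00
Remaining $126,100 at 32% = $40,352.00
Fee: $45,580.00 + $58,110.00 + $57,600.00 + $40,352.00 = $201,642.00

$201,642.00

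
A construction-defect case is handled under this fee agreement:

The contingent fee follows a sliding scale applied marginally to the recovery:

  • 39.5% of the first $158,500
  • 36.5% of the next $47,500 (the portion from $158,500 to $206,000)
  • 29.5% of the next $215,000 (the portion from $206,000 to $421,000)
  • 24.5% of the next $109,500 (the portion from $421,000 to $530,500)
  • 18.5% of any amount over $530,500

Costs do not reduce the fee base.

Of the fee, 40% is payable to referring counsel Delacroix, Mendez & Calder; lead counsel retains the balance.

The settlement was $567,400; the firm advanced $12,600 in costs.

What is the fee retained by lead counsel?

$106,214.40

Fee base is the gross recovery, $567,400; costs are reimbursed separately.
First $158,500 at 39.5% = $62,607.50
Next $47,500 at 36.5% = $17,337.50
Next $215,000 at 29.5% = $63,425.00
Next $109,500 at 24.5% = $26,827.50
Remaining $36,900 at 18.5% = $6,826.50
Fee: $62,607.50 + $17,337.50 + $63,425.00 + $26,827.50 + $6,826.50 = $177,024.00
Referral share: 40% of $177,024.00 = $70,809.60; lead counsel retains $177,024.00 − $70,809.60 = $106,214.40.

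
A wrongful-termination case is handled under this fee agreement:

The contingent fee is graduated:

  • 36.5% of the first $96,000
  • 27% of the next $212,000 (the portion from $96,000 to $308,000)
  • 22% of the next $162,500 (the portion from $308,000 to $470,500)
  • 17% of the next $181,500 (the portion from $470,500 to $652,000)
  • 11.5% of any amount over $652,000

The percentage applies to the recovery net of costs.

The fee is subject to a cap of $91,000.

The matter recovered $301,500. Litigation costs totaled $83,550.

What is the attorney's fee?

Fee base (net of costs): $301,500 − $83,550 = $217,950
First $96,000 at 36.5% = $35,040.00
Remaining $121,950 at 27% = $32,926.50
Fee: $35,040.00 + $32,926.50 = $67,966.50
$67,966.50 is under the $91,000 cap.

$67,966.50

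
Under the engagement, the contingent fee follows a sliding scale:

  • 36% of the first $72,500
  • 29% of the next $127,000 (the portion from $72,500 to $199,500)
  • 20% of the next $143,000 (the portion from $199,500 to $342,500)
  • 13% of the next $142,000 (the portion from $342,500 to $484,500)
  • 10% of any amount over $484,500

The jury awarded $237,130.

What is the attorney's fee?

First $72,500 at 36% = $26,100.00
Next $127,000 at 29% = $36,830.00
Remaining $37,630 at 20% = $7,526.00
Fee: $26,100.00 + $36,830.00 + $7,526.00 = $70,456.00

$70,456.00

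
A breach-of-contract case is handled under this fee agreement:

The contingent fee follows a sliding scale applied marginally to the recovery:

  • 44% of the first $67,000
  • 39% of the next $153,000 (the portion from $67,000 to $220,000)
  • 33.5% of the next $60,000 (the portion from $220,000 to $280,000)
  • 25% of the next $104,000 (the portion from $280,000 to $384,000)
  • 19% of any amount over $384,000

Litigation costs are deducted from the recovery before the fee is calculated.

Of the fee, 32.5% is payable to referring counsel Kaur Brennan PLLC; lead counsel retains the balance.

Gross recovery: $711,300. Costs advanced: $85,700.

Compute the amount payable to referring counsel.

$58,875.05

Fee base (net of costs): $711,300 − $85,700 = $625,600
First $67,000 at 44% = $29,480.00
Next $153,000 at 39% = $59,670.00
Next $60,000 at 33.5% = $20,100.00
Next $104,000 at 25% = $26,000.00
Remaining $241,600 at 19% = $45,904.00
Fee: $29,480.00 + $59,670.00 + $20,100.00 + $26,000.00 + $45,904.00 = $181,154.00
Referral share: 32.5% of $181,154.00 = $58,875.05; lead counsel retains $181,154.00 − $58,875.05 = $122,278.95.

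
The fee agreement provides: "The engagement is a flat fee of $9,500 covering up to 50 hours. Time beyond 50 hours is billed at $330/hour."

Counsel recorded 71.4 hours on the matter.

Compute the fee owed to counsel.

Flat fee: $9,500.00
Excess hours: 71.4 − 50 = 21.4
Overrun: 21.4 × $330 = $7,062.00
Total: $9,500.00 + $7,062.00 = $16,562.00

$16,562.00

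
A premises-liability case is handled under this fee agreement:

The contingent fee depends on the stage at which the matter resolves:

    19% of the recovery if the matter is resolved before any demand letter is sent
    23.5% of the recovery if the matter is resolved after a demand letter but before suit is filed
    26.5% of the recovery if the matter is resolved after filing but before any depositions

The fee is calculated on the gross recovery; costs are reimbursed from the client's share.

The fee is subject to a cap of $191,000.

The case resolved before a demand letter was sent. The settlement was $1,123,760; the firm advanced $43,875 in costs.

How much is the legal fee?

$191,000.00

Fee base is the gross recovery, $1,123,760; costs are reimbursed separately.
The matter resolved before a demand letter was sent, so the 19% rate applies.
$1,123,760 × 19% = $213,514.40
$213,514.40 exceeds the $191,000 cap, so the fee is capped at $191,000.00.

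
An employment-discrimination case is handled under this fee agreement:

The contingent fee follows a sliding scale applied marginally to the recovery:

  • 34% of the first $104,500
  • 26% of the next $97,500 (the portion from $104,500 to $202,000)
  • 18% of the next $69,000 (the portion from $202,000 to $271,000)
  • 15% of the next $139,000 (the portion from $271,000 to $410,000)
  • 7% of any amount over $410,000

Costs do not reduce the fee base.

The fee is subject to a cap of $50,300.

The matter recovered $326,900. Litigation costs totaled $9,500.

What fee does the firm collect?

Fee base is the gross recovery, $326,900; costs are reimbursed separately.
First $104,500 at 34% = $35,530.00
Next $97,500 at 26% = $25,350.00
Next $69,000 at 18% = $12,420.00
Remaining $55,900 at 15% = $8,385.00
Fee: $35,530.00 + $25,350.00 + $12,420.00 + $8,385.00 = $81,685.00
$81,685.00 exceeds the $50,300 cap, so the fee is capped at $50,300.00.

$50,300.00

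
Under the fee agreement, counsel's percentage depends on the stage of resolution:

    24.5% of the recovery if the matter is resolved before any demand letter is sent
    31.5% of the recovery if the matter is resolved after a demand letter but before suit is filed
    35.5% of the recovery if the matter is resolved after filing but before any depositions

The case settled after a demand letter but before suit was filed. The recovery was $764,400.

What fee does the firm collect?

$240,786.00

The matter settled after a demand letter but before suit was filed, so the 31.5% rate applies.
$764,400 × 31.5% = $240,786.00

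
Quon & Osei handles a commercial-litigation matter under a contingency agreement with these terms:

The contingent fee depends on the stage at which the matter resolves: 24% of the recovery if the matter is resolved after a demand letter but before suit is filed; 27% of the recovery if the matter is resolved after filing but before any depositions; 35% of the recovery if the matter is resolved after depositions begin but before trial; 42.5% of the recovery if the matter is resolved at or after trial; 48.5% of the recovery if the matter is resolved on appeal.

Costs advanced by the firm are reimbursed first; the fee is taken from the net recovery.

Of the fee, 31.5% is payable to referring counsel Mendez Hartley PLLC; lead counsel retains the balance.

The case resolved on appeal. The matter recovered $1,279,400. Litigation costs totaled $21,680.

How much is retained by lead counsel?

$417,846.03

Fee base (net of costs): $1,279,400 − $21,680 = $1,257,720
The matter resolved on appeal, so the 48.5% rate applies.
$1,257,720 × 48.5% = $609,994.20
Referral share: 31.5% of $609,994.20 = $192,148.17; lead counsel retains $609,994.20 − $192,148.17 = $417,846.03.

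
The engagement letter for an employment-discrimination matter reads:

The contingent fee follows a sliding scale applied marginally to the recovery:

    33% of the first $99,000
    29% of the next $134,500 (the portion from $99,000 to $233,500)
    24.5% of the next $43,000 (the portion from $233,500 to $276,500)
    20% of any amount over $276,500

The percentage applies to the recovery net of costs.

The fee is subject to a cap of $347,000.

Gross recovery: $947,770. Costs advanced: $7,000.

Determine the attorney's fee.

$215,064.00

Fee base (net of costs): $947,770 − $7,000 = $940,770
First $99,000 at 33% = $32,670.00
Next $134,500 at 29% = $39,005.00
Next $43,000 at 24.5% = $10,535.00
Remaining $664,270 at 20% = $132,854.00
Fee: $32,670.00 + $39,005.00 + $10,535.00 + $132,854.00 = $215,064.00
$215,064.00 is under the $347,000 cap.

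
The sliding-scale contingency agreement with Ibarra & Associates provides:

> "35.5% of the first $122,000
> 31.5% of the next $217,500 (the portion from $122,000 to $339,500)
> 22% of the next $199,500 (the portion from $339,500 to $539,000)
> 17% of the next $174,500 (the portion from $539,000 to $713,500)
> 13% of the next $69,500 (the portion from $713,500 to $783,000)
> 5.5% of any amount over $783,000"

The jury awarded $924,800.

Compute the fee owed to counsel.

$202,211.50

First $122,000 at 35.5% = $43,310.00
Next $217,500 at 31.5% = $68,512.50
Next $199,500 at 22% = $43,890.00
Next $174,500 at 17% = $29,665.00
Next $69,500 at 13% = $9,035.00
Remaining $141,800 at 5.5% = $7,799.00
Fee: $43,310.00 + $68,512.50 + $43,890.00 + $29,665.00 + $9,035.00 + $7,799.00 = $202,211.50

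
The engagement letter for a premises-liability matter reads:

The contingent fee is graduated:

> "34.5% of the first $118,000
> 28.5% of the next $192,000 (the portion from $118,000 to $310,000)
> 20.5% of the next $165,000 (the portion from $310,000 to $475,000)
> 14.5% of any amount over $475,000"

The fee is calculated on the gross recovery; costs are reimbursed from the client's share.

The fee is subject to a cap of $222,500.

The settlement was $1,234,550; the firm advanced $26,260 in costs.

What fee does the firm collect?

$222,500.00

Fee base is the gross recovery, $1,234,550; costs are reimbursed separately.
First $118,000 at 34.5% = $40,710.00
Next $192,000 at 28.5% = $54,720.00
Next $165,000 at 20.5% = $33,825.00
Remaining $759,550 at 14.5% = $110,134.75
Fee: $40,710.00 + $54,720.00 + $33,825.00 + $110,134.75 = $239,389.75
$239,389.75 exceeds the $222,500 cap, so the fee is capped at $222,500.00.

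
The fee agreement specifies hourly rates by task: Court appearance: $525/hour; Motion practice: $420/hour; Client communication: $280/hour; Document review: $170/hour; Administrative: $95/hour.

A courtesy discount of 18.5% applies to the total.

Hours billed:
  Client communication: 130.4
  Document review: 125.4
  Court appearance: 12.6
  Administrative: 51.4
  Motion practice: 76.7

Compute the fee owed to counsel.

$82,756.73

Court appearance: 12.6 × $525 = $6,615.00
Motion practice: 76.7 × $420 = $32,214.00
Client communication: 130.4 × $280 = $36,512.00
Document review: 125.4 × $170 = $21,318.00
Administrative: 51.4 × $95 = $4,883.00
Subtotal: $101,542.00
Less 18.5% discount: −$18,785.27
Total: $101,542.00 − $18,785.27 = $82,756.73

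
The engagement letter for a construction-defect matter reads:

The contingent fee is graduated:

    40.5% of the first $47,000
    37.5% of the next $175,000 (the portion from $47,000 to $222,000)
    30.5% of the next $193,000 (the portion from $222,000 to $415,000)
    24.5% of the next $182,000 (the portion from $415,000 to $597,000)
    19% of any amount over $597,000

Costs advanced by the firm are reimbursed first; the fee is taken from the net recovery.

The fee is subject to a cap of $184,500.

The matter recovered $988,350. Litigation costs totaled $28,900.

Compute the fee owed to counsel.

$184,500.00

Fee base (net of costs): $988,350 − $28,900 = $959,450
First $47,000 at 40.5% = $19,035.00
Next $175,000 at 37.5% = $65,625.00
Next $193,000 at 30.5% = $58,865.00
Next $182,000 at 24.5% = $44,590.00
Remaining $362,450 at 19% = $68,865.50
Fee: $19,035.00 + $65,625.00 + $58,865.00 + $44,590.00 + $68,865.50 = $256,980.50
$256,980.50 exceeds the $184,500 cap, so the fee is capped at $184,500.00.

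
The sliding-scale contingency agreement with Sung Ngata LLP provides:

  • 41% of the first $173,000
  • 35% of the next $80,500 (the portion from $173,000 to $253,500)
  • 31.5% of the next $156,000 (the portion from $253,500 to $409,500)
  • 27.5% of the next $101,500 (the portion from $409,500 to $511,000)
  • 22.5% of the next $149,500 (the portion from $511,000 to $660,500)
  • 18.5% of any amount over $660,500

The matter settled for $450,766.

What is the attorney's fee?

$159,593.15

First $173,000 at 41% = $70,930.00
Next $80,500 at 35% = $28,175.00
Next $156,000 at 31.5% = $49,140.00
Remaining $41,266 at 27.5% = $11,348.15
Fee: $70,930.00 + $28,175.00 + $49,140.00 + $11,348.15 = $159,593.15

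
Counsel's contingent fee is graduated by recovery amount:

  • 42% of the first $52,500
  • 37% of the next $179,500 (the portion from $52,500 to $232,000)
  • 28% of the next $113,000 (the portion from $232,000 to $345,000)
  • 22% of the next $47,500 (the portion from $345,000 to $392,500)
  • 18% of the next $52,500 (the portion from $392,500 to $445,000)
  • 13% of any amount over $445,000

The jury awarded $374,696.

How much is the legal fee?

First $52,500 at 42% = $22,050.00
Next $179,500 at 37% = $66,415.00
Next $113,000 at 28% = $31,640.00
Remaining $29,696 at 22% = $6,533.12
Fee: $22,050.00 + $66,415.00 + $31,640.00 + $6,533.12 = $126,638.12

$126,638.12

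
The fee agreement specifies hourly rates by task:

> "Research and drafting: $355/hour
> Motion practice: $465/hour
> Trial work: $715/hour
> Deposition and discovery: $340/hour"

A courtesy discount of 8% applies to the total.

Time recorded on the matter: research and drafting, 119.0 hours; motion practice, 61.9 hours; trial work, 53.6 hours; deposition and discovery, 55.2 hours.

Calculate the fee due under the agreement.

$117,870.86

Research and drafting: 119.0 × $355 = $42,245.00
Motion practice: 61.9 × $465 = $28,783.50
Trial work: 53.6 × $715 = $38,324.00
Deposition and discovery: 55.2 × $340 = $18,768.00
Subtotal: $128,120.50
Less 8% discount: −$10,249.64
Total: $128,120.50 − $10,249.64 = $117,870.86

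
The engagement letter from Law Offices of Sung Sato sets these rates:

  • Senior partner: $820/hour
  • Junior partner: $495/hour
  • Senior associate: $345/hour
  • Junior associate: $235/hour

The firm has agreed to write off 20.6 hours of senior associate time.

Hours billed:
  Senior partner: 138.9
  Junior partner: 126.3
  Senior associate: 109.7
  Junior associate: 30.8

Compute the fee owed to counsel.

$214,394.00

Senior partner: 138.9 × $820 = $113,898.00
Junior partner: 126.3 × $495 = $62,518.50
Senior associate: 109.7 × $345 = $37,846.50
Junior associate: 30.8 × $235 = $7,238.00
Subtotal: $221,501.00
Write-off: 20.6 × $345 = $7,107.00
Total: $221,501.00 − $7,107.00 = $214,394.00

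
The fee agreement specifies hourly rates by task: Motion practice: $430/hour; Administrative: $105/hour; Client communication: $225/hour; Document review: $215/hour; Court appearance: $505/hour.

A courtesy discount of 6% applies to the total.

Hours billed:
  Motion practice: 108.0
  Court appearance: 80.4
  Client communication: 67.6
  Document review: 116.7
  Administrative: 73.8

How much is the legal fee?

Motion practice: 108.0 × $430 = $46,440.00
Administrative: 73.8 × $105 = $7,749.00
Client communication: 67.6 × $225 = $15,210.00
Document review: 116.7 × $215 = $25,090.50
Court appearance: 80.4 × $505 = $40,602.00
Subtotal: $135,091.50
Less 6% discount: −$8,105.49
Total: $135,091.50 − $8,105.49 = $126,986.01

$126,986.01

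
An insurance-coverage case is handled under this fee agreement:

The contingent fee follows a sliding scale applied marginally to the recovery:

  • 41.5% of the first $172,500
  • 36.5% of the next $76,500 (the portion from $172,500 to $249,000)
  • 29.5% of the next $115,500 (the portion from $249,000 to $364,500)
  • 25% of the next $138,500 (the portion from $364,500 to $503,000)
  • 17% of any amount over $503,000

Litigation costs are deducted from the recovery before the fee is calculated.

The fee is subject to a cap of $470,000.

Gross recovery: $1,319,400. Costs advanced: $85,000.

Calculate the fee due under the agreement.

$292,545.50

Fee base (net of costs): $1,319,400 − $85,000 = $1,234,400
First $172,500 at 41.5% = $71,587.50
Next $76,500 at 36.5% = $27,922.50
Next $115,500 at 29.5% = $34,072.50
Next $138,500 at 25% = $34,625.00
Remaining $731,400 at 17% = $124,338.00
Fee: $71,587.50 + $27,922.50 + $34,072.50 + $34,625.00 + $124,338.00 = $292,545.50
$292,545.50 is under the $470,000 cap.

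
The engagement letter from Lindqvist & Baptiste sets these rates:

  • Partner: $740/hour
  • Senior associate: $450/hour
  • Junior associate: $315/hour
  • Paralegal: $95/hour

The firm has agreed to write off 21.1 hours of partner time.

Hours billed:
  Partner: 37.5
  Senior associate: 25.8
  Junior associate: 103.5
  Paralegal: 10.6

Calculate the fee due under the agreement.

$57,355.50

Partner: 37.5 × $740 = $27,750.00
Senior associate: 25.8 × $450 = $11,610.00
Junior associate: 103.5 × $315 = $32,602.50
Paralegal: 10.6 × $95 = $1,007.00
Subtotal: $72,969.50
Write-off: 21.1 × $740 = $15,614.00
Total: $72,969.50 − $15,614.00 = $57,355.50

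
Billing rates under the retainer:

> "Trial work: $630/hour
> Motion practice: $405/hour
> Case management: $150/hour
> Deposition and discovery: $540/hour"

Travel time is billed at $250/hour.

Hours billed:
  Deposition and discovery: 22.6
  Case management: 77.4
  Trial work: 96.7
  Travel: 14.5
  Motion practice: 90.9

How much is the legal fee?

Trial work: 96.7 × $630 = $60,921.00
Motion practice: 90.9 × $405 = $36,814.50
Case management: 77.4 × $150 = $11,610.00
Deposition and discovery: 22.6 × $540 = $12,204.00
Subtotal: $60,921.00 + $36,814.50 + $11,610.00 + $12,204.00 = $121,549.50
Travel: 14.5 × $250 = $3,625.00
Total: $121,549.50 + $3,625.00 = $125,174.50

$125,174.50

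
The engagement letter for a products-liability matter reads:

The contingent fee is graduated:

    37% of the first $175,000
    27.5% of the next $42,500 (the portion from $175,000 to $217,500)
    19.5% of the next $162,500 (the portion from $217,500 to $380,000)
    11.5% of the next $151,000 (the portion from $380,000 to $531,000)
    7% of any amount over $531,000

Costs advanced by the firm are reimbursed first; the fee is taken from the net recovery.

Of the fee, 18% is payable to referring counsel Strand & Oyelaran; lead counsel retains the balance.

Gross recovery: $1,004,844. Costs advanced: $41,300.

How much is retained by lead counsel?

$127,729.83

Fee base (net of costs): $1,004,844 − $41,300 = $963,544
First $175,000 at 37% = $64,750.00
Next $42,500 at 27.5% = $11,687.50
Next $162,500 at 19.5% = $31,687.50
Next $151,000 at 11.5% = $17,365.00
Remaining $432,544 at 7% = $30,278.08
Fee: $64,750.00 + $11,687.50 + $31,687.50 + $17,365.00 + $30,278.08 = $155,768.08
Referral share: 18% of $155,768.08 = $28,038.25; lead counsel retains $155,768.08 − $28,038.25 = $127,729.83.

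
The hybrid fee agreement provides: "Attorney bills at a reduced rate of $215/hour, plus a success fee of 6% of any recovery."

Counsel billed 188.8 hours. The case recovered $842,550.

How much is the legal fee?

Hourly: 188.8 × $215 = $40,592.00
Success fee: 6% of $842,550 = $50,553.00
Total: $40,592.00 + $50,553.00 = $91,145.00

$91,145.00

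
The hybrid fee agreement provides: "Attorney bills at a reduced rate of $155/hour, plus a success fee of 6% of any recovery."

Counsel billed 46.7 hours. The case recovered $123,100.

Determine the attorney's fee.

$14,624.50

Hourly: 46.7 × $155 = $7,238.50
Success fee: 6% of $123,100 = $7,386.00
Total: $7,238.50 + $7,386.00 = $14,624.50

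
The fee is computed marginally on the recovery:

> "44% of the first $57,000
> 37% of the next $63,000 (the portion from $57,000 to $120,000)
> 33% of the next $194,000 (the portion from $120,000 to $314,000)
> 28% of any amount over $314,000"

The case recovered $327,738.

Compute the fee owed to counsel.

$116,256.64

First $57,000 at 44% = $25,080.00
Next $63,000 at 37% = $23,310.00
Next $194,000 at 33% = $64,020.00
Remaining $13,738 at 28% = $3,846.64
Fee: $25,080.00 + $23,310.00 + $64,020.00 + $3,846.64 = $116,256.64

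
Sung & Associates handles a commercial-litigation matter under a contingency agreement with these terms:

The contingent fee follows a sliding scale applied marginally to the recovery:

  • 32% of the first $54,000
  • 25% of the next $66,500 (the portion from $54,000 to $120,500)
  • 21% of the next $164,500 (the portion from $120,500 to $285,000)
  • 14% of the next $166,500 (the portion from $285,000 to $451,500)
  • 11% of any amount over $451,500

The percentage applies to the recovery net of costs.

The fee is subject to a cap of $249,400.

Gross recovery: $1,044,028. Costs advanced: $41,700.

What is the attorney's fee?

$152,351.08

Fee base (net of costs): $1,044,028 − $41,700 = $1,002,328
First $54,000 at 32% = $17,280.00
Next $66,500 at 25% = $16,625.00
Next $164,500 at 21% = $34,545.00
Next $166,500 at 14% = $23,310.00
Remaining $550,828 at 11% = $60,591.08
Fee: $17,280.00 + $16,625.00 + $34,545.00 + $23,310.00 + $60,591.08 = $152,351.08
$152,351.08 is under the $249,400 cap.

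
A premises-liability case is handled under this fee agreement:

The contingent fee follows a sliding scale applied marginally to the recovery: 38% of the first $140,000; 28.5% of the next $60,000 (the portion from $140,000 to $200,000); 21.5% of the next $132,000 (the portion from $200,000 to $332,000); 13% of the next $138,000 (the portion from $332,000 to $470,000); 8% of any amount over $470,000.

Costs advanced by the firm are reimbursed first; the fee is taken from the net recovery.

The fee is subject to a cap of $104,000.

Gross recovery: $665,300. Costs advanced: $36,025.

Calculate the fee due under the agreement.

$104,000.00

Fee base (net of costs): $665,300 − $36,025 = $629,275
First $140,000 at 38% = $53,200.00
Next $60,000 at 28.5% = $17,100.00
Next $132,000 at 21.5% = $28,380.00
Next $138,000 at 13% = $17,940.00
Remaining $159,275 at 8% = $12,742.00
Fee: $53,200.00 + $17,100.00 + $28,380.00 + $17,940.00 + $12,742.00 = $129,362.00
$129,362.00 exceeds the $104,000 cap, so the fee is capped at $104,000.00.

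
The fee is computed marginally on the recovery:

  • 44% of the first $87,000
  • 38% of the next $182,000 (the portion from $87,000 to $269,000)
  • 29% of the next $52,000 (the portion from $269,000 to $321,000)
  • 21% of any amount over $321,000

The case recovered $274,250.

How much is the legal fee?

First $87,000 at 44% = $38,280.00
Next $182,000 at 38% = $69,160.00
Remaining $5,250 at 29% = $1,522.50
Fee: $38,280.00 + $69,160.00 + $1,522.50 = $108,962.50

$108,962.50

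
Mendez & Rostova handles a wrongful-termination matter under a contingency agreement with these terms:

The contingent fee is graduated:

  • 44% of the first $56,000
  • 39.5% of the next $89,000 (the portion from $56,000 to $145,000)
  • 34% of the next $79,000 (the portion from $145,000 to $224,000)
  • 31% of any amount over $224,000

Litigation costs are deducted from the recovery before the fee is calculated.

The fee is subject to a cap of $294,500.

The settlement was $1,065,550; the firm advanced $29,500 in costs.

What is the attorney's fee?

$294,500.00

Fee base (net of costs): $1,065,550 − $29,500 = $1,036,050
First $56,000 at 44% = $24,640.00
Next $89,000 at 39.5% = $35,155.00
Next $79,000 at 34% = $26,860.00
Remaining $812,050 at 31% = $251,735.50
Fee: $24,640.00 + $35,155.00 + $26,860.00 + $251,735.50 = $338,390.50
$338,390.50 exceeds the $294,500 cap, so the fee is capped at $294,500.00.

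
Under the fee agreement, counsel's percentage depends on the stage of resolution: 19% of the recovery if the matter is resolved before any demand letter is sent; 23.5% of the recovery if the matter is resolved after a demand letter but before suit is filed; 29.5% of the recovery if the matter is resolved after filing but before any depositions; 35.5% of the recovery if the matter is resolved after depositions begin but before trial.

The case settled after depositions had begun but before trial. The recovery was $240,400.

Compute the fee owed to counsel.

$85,342.00

The matter settled after depositions had begun but before trial, so the 35.5% rate applies.
$240,400 × 35.5% = $85,342.00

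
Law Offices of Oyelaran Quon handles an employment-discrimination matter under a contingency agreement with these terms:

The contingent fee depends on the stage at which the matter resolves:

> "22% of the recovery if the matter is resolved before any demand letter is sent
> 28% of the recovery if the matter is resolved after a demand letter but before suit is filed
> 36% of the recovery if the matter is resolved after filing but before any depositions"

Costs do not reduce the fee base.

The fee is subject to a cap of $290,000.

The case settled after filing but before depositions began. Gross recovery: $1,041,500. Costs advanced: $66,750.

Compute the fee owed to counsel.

Fee base is the gross recovery, $1,041,500; costs are reimbursed separately.
The matter settled after filing but before depositions began, so the 36% rate applies.
$1,041,500 × 36% = $374,940.00
$374,940.00 exceeds the $290,000 cap, so the fee is capped at $290,000.00.

$290,000.00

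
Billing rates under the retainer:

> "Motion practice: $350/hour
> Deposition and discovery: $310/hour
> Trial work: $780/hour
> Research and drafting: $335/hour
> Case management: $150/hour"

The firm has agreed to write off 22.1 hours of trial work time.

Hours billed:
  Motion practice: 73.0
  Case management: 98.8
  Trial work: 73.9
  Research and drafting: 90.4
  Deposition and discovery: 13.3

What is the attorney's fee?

$115,181.00

Motion practice: 73.0 × $350 = $25,550.00
Deposition and discovery: 13.3 × $310 = $4,123.00
Trial work: 73.9 × $780 = $57,642.00
Research and drafting: 90.4 × $335 = $30,284.00
Case management: 98.8 × $150 = $14,820.00
Subtotal: $132,419.00
Write-off: 22.1 × $780 = $17,238.00
Total: $132,419.00 − $17,238.00 = $115,181.00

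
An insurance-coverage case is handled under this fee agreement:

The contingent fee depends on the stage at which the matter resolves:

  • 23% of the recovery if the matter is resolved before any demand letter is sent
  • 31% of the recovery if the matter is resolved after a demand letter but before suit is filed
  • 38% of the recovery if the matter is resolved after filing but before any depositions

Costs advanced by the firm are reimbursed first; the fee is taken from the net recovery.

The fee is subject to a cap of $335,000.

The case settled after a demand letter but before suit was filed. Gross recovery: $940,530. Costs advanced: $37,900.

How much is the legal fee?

$279,815.30

Fee base (net of costs): $940,530 − $37,900 = $902,630
The matter settled after a demand letter but before suit was filed, so the 31% rate applies.
$902,630 × 31% = $279,815.30
$279,815.30 is under the $335,000 cap.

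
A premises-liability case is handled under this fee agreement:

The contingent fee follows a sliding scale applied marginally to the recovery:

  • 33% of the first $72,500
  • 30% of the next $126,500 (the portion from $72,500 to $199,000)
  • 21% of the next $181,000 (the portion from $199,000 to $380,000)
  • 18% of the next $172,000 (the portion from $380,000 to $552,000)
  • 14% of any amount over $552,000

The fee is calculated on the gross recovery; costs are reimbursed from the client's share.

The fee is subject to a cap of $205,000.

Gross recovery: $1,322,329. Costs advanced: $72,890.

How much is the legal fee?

Fee base is the gross recovery, $1,322,329; costs are reimbursed separately.
First $72,500 at 33% = $23,925.00
Next $126,500 at 30% = $37,950.00
Next $181,000 at 21% = $38,010.00
Next $172,000 at 18% = $30,960.00
Remaining $770,329 at 14% = $107,846.06
Fee: $23,925.00 + $37,950.00 + $38,010.00 + $30,960.00 + $107,846.06 = $238,691.06
$238,691.06 exceeds the $205,000 cap, so the fee is capped at $205,000.00.

$205,000.00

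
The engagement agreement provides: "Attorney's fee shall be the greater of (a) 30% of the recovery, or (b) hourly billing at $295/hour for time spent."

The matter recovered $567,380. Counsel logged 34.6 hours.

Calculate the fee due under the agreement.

(a) 30% of $567,380 = $170,214.00
(b) 34.6 × $295 = $10,207.00
The greater is (a): $170,214.00.

$170,214.00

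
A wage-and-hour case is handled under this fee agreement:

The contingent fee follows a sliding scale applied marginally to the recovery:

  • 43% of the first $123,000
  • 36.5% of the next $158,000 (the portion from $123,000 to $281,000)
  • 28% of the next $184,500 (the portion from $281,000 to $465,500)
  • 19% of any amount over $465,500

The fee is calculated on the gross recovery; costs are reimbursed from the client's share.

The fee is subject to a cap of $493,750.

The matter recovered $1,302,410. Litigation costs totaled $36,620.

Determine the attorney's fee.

$321,232.90

Fee base is the gross recovery, $1,302,410; costs are reimbursed separately.
First $123,000 at 43% = $52,890.00
Next $158,000 at 36.5% = $57,670.00
Next $184,500 at 28% = $51,660.00
Remaining $836,910 at 19% = $159,012.90
Fee: $52,890.00 + $57,670.00 + $51,660.00 + $159,012.90 = $321,232.90
$321,232.90 is under the $493,750 cap.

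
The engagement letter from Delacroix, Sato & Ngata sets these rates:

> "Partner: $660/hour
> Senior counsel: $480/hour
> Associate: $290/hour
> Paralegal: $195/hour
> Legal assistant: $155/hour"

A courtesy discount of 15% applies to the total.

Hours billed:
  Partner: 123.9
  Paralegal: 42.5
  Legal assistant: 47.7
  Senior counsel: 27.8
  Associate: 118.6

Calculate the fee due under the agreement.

$123,414.05

Partner: 123.9 × $660 = $81,774.00
Senior counsel: 27.8 × $480 = $13,344.00
Associate: 118.6 × $290 = $34,394.00
Paralegal: 42.5 × $195 = $8,287.50
Legal assistant: 47.7 × $155 = $7,393.50
Subtotal: $145,193.00
Less 15% discount: −$21,778.95
Total: $145,193.00 − $21,778.95 = $123,414.05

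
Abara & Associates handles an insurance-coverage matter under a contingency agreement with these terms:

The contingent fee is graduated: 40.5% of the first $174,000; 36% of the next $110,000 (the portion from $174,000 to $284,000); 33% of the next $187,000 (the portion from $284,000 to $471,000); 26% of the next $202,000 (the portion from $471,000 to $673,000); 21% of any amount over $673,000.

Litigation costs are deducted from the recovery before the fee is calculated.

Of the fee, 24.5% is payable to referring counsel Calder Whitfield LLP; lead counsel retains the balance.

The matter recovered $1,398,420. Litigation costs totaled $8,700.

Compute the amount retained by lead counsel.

Fee base (net of costs): $1,398,420 − $8,700 = $1,389,720
First $174,000 at 40.5% = $70,470.00
Next $110,000 at 36% = $39,600.00
Next $187,000 at 33% = $61,710.00
Next $202,000 at 26% = $52,520.00
Remaining $716,720 at 21% = $150,511.20
Fee: $70,470.00 + $39,600.00 + $61,710.00 + $52,520.00 + $150,511.20 = $374,811.20
Referral share: 24.5% of $374,811.20 = $91,828.74; lead counsel retains $374,811.20 − $91,828.74 = $282,982.46.

$282,982.46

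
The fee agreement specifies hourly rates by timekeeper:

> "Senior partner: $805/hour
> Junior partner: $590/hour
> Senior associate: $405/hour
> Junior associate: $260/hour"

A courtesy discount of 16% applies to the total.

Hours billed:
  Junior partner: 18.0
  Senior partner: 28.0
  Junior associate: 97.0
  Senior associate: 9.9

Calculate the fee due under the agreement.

$52,407.18

Senior partner: 28.0 × $805 = $22,540.00
Junior partner: 18.0 × $590 = $10,620.00
Senior associate: 9.9 × $405 = $4,009.50
Junior associate: 97.0 × $260 = $25,220.00
Subtotal: $62,389.50
Less 16% discount: −$9,982.32
Total: $62,389.50 − $9,982.32 = $52,407.18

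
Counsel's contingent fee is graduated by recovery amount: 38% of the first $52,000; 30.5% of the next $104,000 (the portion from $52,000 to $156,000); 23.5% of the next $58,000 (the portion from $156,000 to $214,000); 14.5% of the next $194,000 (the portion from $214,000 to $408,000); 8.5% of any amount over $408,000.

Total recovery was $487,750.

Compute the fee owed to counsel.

$100,018.75

First $52,000 at 38% = $19,760.00
Next $104,000 at 30.5% = $31,720.00
Next $58,000 at 23.5% = $13,630.00
Next $194,000 at 14.5% = $28,130.00
Remaining $79,750 at 8.5% = $6,778.75
Fee: $19,760.00 + $31,720.00 + $13,630.00 + $28,130.00 + $6,778.75 = $100,018.75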